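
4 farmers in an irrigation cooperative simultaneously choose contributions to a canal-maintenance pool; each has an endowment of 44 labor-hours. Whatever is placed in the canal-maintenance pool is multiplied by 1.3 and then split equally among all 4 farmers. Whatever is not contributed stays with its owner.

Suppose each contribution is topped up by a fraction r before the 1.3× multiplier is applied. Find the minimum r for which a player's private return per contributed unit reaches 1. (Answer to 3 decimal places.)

With matching at rate r, one contributed unit becomes (1 + r) in the canal-maintenance pool and returns 1.3 × (1 + r) / 4 to the contributor.
Setting this equal to 1: 1 + r = 4/1.3 = 3.0769.
So the minimum matching rate is r = 3.0769 − 1 = 2.077.

2.077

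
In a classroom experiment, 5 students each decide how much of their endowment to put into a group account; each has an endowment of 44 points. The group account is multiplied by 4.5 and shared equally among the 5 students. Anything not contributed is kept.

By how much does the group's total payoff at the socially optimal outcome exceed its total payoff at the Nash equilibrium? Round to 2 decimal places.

Each contributed unit returns 4.5/5 = 0.9000 to its contributor — below 1 — so contributing 0 is dominant for every player. At the Nash equilibrium everyone keeps their 44, and the group total is 5 × 44 = 220.
Each contributed unit returns 4.500 to the group as a whole (0.9000 to each of 5 players), which exceeds 1, so the social optimum is full contribution: group total = 4.500 × 220 = 990.00.
Efficiency loss = 990.00 − 220 = 770.00.

770.00 points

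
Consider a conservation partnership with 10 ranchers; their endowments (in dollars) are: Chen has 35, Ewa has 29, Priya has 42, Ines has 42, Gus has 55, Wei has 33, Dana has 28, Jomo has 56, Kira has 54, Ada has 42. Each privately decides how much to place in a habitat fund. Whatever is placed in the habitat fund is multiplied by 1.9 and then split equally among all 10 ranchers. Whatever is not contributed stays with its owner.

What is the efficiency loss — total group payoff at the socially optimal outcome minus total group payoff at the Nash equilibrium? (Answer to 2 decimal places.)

The private return per contributed unit is 1.9/10 = 0.1900 < 1 for every player regardless of endowment, so the Nash equilibrium is zero contribution and the group total is Σ E_j = 35 + 29 + 42 + 42 + 55 + 33 + 28 + 56 + 54 + 42 = 416.
Each contributed unit returns 1.900 to the group, so the social optimum is full contribution by everyone: group total = 1.900 × 416 = 790.40.
Efficiency loss = (1.900 − 1) × 416 = 374.40.

374.40 dollars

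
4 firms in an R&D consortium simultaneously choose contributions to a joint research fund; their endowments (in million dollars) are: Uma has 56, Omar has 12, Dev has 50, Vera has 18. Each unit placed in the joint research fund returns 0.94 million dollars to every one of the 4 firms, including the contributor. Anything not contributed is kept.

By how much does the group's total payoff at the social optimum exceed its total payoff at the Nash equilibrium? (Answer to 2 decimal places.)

375.36 million dollars

The private return per contributed unit is 0.94 < 1 for everyone, so the Nash equilibrium is zero contribution and the group total is Σ E_j = 56 + 12 + 50 + 18 = 136.
Each contributed unit returns 3.760 to the group, so the social optimum is full contribution by everyone: group total = 3.760 × 136 = 511.36.
Efficiency loss = (3.760 − 1) × 136 = 375.36.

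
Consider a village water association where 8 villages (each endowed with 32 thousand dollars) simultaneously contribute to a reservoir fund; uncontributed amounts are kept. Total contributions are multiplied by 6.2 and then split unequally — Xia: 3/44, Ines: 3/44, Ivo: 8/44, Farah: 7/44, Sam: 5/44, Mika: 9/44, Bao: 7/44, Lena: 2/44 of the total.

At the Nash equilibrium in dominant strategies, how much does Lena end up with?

50.04 thousand dollars

A player with share s gets back 6.2·s per unit contributed, so full contribution is dominant for anyone with s > 1/6.2 = 0.1613 and zero contribution is dominant for anyone below.
Ivo and Mika clear that bar, contributing 32 each; the remaining 6 contribute 0. Total contributed: 64.
Lena keeps 32 and receives 6.2 × 64 × 2/44 = 18.04 from the reservoir fund, for a payoff of 50.04.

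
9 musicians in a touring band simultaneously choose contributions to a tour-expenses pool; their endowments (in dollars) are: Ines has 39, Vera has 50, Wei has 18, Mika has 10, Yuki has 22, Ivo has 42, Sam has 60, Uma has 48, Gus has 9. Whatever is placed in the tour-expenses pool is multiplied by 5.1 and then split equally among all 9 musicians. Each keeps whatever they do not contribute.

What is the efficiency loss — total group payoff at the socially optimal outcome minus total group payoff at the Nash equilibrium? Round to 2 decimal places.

The private return per contributed unit is 5.1/9 = 0.5667 < 1 for every player regardless of endowment, so the Nash equilibrium is zero contribution and the group total is Σ E_j = 39 + 50 + 18 + 10 + 22 + 42 + 60 + 48 + 9 = 298.
Each contributed unit returns 5.100 to the group, so the social optimum is full contribution by everyone: group total = 5.100 × 298 = 1519.80.
Efficiency loss = (5.100 − 1) × 298 = 1221.80.

1221.80 dollars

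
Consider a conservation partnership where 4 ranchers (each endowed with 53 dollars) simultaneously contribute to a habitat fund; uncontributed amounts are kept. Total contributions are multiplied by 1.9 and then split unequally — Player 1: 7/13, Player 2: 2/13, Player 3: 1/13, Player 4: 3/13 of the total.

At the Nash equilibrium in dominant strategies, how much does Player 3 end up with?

60.75 dollars

A player with share s gets back 1.9·s per unit contributed, so full contribution is dominant for anyone with s > 1/1.9 = 0.5263 and zero contribution is dominant for anyone below.
Only Player 1 (7/13) clears that bar, contributing 53; the remaining 3 contribute 0. Total contributed: 53.
Player 3 keeps 53 and receives 1.9 × 53 × 1/13 = 7.75 from the habitat fund, for a payoff of 60.75.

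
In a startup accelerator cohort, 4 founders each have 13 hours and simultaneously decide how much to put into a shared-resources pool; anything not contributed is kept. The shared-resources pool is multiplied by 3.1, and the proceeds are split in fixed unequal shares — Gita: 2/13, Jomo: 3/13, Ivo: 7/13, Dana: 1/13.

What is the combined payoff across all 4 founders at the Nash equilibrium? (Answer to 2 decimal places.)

79.30 hours

Each unit j contributes comes back to j as 3.1 × (j's share), so j prefers to contribute only if that share exceeds 1/3.1 = 0.3226; otherwise keeping the unit dominates.
The only share above 0.3226 is Ivo's 7/13, contributing 13; the remaining 3 contribute 0. Total contributed: 13.
The shared-resources pool pays out 3.1 × 13 = 40.30 in total (split across the unequal shares, but the aggregate is all that matters for the group sum).
The 3 free-riders keep 13 each, adding 39. Group total = 39 + 40.30 = 79.30.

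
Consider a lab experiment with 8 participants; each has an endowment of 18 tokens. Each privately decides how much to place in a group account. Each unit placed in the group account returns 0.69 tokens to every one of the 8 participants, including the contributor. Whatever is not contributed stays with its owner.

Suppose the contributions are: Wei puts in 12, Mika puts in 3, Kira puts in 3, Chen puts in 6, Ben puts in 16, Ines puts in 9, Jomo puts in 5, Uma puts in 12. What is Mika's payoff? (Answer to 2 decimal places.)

Total contributed: 12 + 3 + 3 + 6 + 16 + 9 + 5 + 12 = 66.
Each receives 0.69 × 66 = 45.54 from the group account.
Mika keeps 18 − 3 = 15, so Mika's payoff is 15 + 45.54 = 60.54.

60.54 tokens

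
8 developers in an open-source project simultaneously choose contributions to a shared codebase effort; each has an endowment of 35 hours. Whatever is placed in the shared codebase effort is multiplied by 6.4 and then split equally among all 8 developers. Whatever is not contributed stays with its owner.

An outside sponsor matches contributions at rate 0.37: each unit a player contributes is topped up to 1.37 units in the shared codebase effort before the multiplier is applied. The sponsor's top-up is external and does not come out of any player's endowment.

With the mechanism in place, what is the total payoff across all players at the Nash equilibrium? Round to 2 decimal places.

2455.04 hours

With the mechanism, a contributed unit returns 6.4 × 1.37 / 8 = 1.0960 per unit of net cost to the contributor — now above 1 — so contributing fully is weakly dominant for every player.
So the Nash equilibrium is full contribution by all 8; the group earns 6.4 × 1.37 × 280 = 2455.04.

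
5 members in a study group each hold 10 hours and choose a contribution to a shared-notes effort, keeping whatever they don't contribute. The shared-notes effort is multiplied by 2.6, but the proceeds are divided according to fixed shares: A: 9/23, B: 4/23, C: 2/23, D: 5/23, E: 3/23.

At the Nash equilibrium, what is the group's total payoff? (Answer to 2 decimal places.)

For player j, contributing a unit is worthwhile iff 2.6 × (j's share) ≥ 1, i.e. iff j's share is at least 0.3846.
The only share above 0.3846 is A's 9/23, contributing 10; the remaining 4 contribute 0. Total contributed: 10.
The shared-notes effort pays out 2.6 × 10 = 26.00 in total (split across the unequal shares, but the aggregate is all that matters for the group sum).
The 4 free-riders keep 10 each, adding 40. Group total = 40 + 26.00 = 66.00.

66.00 hours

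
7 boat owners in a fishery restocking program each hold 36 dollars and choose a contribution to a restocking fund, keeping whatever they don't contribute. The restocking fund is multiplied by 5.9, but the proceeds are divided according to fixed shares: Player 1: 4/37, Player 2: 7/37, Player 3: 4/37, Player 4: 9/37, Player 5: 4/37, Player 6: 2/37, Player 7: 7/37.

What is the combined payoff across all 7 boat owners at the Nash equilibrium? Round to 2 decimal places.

781.20 dollars

Player j's private return per contributed unit is 5.9 × (j's share). Contributing is weakly dominant for j when that share is at least 1/5.9 = 0.1695, and contributing 0 is dominant otherwise.
The shares above 0.1695 belong to Player 2, Player 4 and Player 7, contributing 36 each; the remaining 4 contribute 0. Total contributed: 108.
The restocking fund pays out 5.9 × 108 = 637.20 in total (split across the unequal shares, but the aggregate is all that matters for the group sum).
The 4 free-riders keep 36 each, adding 144. Group total = 144 + 637.20 = 781.20.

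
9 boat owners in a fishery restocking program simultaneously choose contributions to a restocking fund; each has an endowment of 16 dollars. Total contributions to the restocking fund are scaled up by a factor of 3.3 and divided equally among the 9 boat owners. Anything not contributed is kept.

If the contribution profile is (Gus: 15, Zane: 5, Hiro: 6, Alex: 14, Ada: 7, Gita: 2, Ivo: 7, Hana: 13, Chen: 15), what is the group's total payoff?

Total contributed: 15 + 5 + 6 + 14 + 7 + 2 + 7 + 13 + 15 = 84; total kept: 9 × 16 − 84 = 60.
The restocking fund pays out 3.3 × 84 = 277.20 in aggregate.
Group total = 60 + 277.20 = 337.20.

337.20 dollars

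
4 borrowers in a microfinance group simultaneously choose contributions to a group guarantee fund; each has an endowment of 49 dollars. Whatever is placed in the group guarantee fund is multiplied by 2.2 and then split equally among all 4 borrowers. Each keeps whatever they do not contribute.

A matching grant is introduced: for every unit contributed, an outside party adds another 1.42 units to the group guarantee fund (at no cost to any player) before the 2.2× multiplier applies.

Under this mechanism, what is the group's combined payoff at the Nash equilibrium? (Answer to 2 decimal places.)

1043.50 dollars

The effective private return per unit is now 2.2 × 2.42 / 4 = 1.3310 > 1, so every player's dominant strategy flips to full contribution.
At the Nash equilibrium everyone contributes 49. Group total payoff = 2.2 × 2.42 × 196 = 1043.50.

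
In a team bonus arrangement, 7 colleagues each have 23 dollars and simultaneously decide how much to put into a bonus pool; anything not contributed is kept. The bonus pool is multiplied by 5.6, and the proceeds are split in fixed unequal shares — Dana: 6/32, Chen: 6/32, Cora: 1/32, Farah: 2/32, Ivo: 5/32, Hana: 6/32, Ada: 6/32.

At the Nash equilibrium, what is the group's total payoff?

584.20 dollars

Player j's private return per contributed unit is 5.6 × (j's share). Contributing is weakly dominant for j when that share is at least 1/5.6 = 0.1786, and contributing 0 is dominant otherwise.
Dana, Chen, Hana and Ada clear that bar, contributing 23 each; the remaining 3 contribute 0. Total contributed: 92.
The bonus pool pays out 5.6 × 92 = 515.20 in total (split across the unequal shares, but the aggregate is all that matters for the group sum).
The 3 free-riders keep 23 each, adding 69. Group total = 69 + 515.20 = 584.20.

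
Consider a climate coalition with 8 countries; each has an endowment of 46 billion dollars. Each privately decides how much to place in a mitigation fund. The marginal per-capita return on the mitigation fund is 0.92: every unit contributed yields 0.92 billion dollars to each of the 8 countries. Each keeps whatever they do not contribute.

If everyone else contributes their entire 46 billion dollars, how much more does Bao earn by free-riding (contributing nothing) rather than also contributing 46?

Switching from a contribution of 46 to 0 lets Bao keep an extra 46 billion dollars, but lowers the mitigation fund by 46, which costs Bao their own share of that drop: 0.92 × 46 = 42.32.
Net gain = 46 − 42.32 = 3.68. The private return per contributed unit (0.92) is below 1, so free-riding is indeed the best response regardless of what the others do.

3.68 billion dollars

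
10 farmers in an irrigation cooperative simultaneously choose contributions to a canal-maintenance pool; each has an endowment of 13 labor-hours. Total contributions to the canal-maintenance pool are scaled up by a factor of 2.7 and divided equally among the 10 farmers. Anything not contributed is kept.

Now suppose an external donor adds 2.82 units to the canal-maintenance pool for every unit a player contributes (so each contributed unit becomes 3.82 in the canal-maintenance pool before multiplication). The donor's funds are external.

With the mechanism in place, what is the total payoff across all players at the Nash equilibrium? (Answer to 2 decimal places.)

With the mechanism, a contributed unit returns 2.7 × 3.82 / 10 = 1.0314 per unit of net cost to the contributor — now above 1 — so contributing fully is weakly dominant for every player.
At the Nash equilibrium everyone contributes 13. Group total payoff = 2.7 × 3.82 × 130 = 1340.82.

1340.82 labor-hours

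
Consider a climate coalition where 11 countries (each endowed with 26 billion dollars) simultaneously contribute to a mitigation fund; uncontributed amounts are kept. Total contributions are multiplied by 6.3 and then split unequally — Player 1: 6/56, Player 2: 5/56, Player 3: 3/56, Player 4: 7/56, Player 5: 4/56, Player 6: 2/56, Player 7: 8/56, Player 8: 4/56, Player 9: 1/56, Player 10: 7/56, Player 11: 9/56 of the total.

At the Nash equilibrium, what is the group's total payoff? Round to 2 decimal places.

Each unit j contributes comes back to j as 6.3 × (j's share), so j prefers to contribute only if that share exceeds 1/6.3 = 0.1587; otherwise keeping the unit dominates.
Player 11 alone (share 9/56) is above the threshold, contributing 26; the remaining 10 contribute 0. Total contributed: 26.
The mitigation fund pays out 6.3 × 26 = 163.80 in total (split across the unequal shares, but the aggregate is all that matters for the group sum).
The 10 free-riders keep 26 each, adding 260. Group total = 260 + 163.80 = 423.80.

423.80 billion dollars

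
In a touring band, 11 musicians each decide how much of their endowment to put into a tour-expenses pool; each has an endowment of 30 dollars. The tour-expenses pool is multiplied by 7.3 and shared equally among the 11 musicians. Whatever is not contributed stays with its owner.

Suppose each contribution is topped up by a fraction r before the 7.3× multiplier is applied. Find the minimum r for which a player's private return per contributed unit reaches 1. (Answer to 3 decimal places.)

With matching at rate r, one contributed unit becomes (1 + r) in the tour-expenses pool and returns 7.3 × (1 + r) / 11 to the contributor.
Setting this equal to 1: 1 + r = 11/7.3 = 1.5068.
So the minimum matching rate is r = 1.5068 − 1 = 0.507.

0.507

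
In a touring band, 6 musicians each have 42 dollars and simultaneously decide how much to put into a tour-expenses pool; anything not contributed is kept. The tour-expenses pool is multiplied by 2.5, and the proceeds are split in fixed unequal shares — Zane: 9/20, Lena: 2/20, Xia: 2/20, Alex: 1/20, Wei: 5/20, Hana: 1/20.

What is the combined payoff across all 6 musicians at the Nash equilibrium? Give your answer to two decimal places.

For player j, contributing a unit is worthwhile iff 2.5 × (j's share) ≥ 1, i.e. iff j's share is at least 0.4000.
Zane alone (share 9/20) is above the threshold, contributing 42; the remaining 5 contribute 0. Total contributed: 42.
The tour-expenses pool pays out 2.5 × 42 = 105.00 in total (split across the unequal shares, but the aggregate is all that matters for the group sum).
The 5 free-riders keep 42 each, adding 210. Group total = 210 + 105.00 = 315.00.

315.00 dollars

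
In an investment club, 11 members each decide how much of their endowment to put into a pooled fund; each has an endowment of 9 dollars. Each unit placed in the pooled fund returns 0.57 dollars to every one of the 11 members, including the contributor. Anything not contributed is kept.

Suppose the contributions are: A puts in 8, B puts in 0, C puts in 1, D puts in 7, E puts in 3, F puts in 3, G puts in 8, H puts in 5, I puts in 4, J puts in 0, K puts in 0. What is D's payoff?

Total contributed: 8 + 0 + 1 + 7 + 3 + 3 + 8 + 5 + 4 + 0 + 0 = 39.
Each receives 0.57 × 39 = 22.23 from the pooled fund.
D keeps 9 − 7 = 2, so D's payoff is 2 + 22.23 = 24.23.

24.23 dollars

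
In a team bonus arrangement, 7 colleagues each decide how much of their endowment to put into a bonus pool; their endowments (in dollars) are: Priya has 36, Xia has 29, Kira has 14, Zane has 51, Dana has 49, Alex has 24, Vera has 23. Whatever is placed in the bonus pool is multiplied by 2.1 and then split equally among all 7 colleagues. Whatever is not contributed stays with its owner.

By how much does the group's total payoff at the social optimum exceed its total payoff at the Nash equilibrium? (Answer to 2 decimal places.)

248.60 dollars

The private return per contributed unit is 2.1/7 = 0.3000 < 1 for every player regardless of endowment, so the Nash equilibrium is zero contribution and the group total is Σ E_j = 36 + 29 + 14 + 51 + 49 + 24 + 23 = 226.
Each contributed unit returns 2.100 to the group, so the social optimum is full contribution by everyone: group total = 2.100 × 226 = 474.60.
Efficiency loss = (2.100 − 1) × 226 = 248.60.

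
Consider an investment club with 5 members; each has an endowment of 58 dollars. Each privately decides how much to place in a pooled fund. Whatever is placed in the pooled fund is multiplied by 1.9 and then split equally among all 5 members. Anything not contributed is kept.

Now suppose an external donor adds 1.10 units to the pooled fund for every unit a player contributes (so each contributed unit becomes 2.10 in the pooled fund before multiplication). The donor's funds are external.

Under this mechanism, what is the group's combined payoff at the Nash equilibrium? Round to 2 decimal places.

290.00 dollars

With the mechanism, a contributed unit returns 1.9 × 2.10 / 5 = 0.7980 per unit of net cost — still below 1 — so contributing 0 remains dominant for every player.
Everyone keeps their endowment and the group total is 5 × 58 = 290.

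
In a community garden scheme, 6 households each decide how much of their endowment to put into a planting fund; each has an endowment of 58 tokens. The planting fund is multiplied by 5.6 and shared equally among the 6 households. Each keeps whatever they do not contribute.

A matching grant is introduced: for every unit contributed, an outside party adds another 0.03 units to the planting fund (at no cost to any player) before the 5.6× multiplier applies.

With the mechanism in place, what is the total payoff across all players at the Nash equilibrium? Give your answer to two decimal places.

348.00 tokens

Even with the mechanism, each unit contributed returns only 5.6 × 1.03 / 6 = 0.9613 per unit of net cost, so contributing nothing is still dominant.
At the Nash equilibrium no one contributes; group total payoff = 6 × 58 = 348.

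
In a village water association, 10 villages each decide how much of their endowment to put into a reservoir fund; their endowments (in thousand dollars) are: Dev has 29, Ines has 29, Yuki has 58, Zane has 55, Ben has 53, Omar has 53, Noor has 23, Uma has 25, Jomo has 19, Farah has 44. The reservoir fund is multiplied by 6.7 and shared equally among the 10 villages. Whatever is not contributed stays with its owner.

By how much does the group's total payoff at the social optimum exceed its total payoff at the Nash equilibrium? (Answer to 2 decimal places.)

The private return per contributed unit is 6.7/10 = 0.6700 < 1 for every player regardless of endowment, so the Nash equilibrium is zero contribution and the group total is Σ E_j = 29 + 29 + 58 + 55 + 53 + 53 + 23 + 25 + 19 + 44 = 388.
Each contributed unit returns 6.700 to the group, so the social optimum is full contribution by everyone: group total = 6.700 × 388 = 2599.60.
Efficiency loss = (6.700 − 1) × 388 = 2211.60.

2211.60 thousand dollars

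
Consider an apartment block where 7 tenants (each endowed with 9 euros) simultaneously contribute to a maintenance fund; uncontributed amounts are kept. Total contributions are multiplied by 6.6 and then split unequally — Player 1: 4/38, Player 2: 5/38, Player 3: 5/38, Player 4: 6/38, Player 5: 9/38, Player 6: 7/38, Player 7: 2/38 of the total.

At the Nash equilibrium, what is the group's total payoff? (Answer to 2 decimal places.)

214.20 euros

A player with share s gets back 6.6·s per unit contributed, so full contribution is dominant for anyone with s > 1/6.6 = 0.1515 and zero contribution is dominant for anyone below.
Player 4, Player 5 and Player 6 are above the threshold, contributing 9 each; the remaining 4 contribute 0. Total contributed: 27.
The maintenance fund pays out 6.6 × 27 = 178.20 in total (split across the unequal shares, but the aggregate is all that matters for the group sum).
The 4 free-riders keep 9 each, adding 36. Group total = 36 + 178.20 = 214.20.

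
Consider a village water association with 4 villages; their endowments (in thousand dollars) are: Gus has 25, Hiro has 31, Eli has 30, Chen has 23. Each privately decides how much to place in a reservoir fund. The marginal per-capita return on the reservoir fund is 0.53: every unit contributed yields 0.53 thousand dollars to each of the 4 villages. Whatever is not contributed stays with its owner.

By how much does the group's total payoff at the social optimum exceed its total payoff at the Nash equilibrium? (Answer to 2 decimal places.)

122.08 thousand dollars

The private return per contributed unit is 0.53 < 1 for everyone, so the Nash equilibrium is zero contribution and the group total is Σ E_j = 25 + 31 + 30 + 23 = 109.
Each contributed unit returns 2.120 to the group, so the social optimum is full contribution by everyone: group total = 2.120 × 109 = 231.08.
Efficiency loss = (2.120 − 1) × 109 = 122.08.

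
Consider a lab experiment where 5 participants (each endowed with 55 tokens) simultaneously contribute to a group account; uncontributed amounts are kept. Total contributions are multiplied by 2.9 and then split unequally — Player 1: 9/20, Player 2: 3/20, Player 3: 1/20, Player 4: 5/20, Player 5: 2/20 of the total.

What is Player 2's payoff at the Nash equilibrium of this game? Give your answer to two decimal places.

A player with share s gets back 2.9·s per unit contributed, so full contribution is dominant for anyone with s > 1/2.9 = 0.3448 and zero contribution is dominant for anyone below.
The only share above 0.3448 is Player 1's 9/20, contributing 55; the remaining 4 contribute 0. Total contributed: 55.
Player 2 keeps 55 and receives 2.9 × 55 × 3/20 = 23.93 from the group account, for a payoff of 78.93.

78.93 tokens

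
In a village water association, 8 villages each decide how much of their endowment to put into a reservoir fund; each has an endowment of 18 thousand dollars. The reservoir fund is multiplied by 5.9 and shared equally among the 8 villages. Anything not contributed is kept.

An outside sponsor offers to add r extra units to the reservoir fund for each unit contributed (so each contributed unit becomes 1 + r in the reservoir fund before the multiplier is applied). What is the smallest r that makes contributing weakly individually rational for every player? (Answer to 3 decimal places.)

With matching at rate r, one contributed unit becomes (1 + r) in the reservoir fund and returns 5.9 × (1 + r) / 8 to the contributor.
Setting this equal to 1: 1 + r = 8/5.9 = 1.3559.
So the minimum matching rate is r = 1.3559 − 1 = 0.356.

0.356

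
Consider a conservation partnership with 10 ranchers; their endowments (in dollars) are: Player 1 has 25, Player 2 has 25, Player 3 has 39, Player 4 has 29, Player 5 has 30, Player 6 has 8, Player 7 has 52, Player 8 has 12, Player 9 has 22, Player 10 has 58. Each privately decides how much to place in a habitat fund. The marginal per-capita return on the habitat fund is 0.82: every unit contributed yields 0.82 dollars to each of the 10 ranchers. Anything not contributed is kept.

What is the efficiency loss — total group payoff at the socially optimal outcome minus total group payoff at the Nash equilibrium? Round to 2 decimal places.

The private return per contributed unit is 0.82 < 1 for everyone, so the Nash equilibrium is zero contribution and the group total is Σ E_j = 25 + 25 + 39 + 29 + 30 + 8 + 52 + 12 + 22 + 58 = 300.
Each contributed unit returns 8.200 to the group, so the social optimum is full contribution by everyone: group total = 8.200 × 300 = 2460.00.
Efficiency loss = (8.200 − 1) × 300 = 2160.00.

2160.00 dollars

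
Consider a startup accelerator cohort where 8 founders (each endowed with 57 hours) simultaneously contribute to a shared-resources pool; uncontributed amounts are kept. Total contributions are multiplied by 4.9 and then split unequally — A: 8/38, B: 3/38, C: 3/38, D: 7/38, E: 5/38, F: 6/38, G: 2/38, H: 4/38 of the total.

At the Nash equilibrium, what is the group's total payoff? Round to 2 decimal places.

Each unit j contributes comes back to j as 4.9 × (j's share), so j prefers to contribute only if that share exceeds 1/4.9 = 0.2041; otherwise keeping the unit dominates.
Only A (8/38) clears that bar, contributing 57; the remaining 7 contribute 0. Total contributed: 57.
The shared-resources pool pays out 4.9 × 57 = 279.30 in total (split across the unequal shares, but the aggregate is all that matters for the group sum).
The 7 free-riders keep 57 each, adding 399. Group total = 399 + 279.30 = 678.30.

678.30 hours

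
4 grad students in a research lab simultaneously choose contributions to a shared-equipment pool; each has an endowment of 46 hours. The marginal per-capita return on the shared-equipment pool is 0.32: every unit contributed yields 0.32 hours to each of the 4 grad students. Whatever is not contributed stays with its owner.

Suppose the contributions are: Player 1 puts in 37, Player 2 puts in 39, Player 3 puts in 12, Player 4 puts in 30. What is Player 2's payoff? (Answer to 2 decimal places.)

Total contributed: 37 + 39 + 12 + 30 = 118.
Each receives 0.32 × 118 = 37.76 from the shared-equipment pool.
Player 2 keeps 46 − 39 = 7, so Player 2's payoff is 7 + 37.76 = 44.76.

44.76 hours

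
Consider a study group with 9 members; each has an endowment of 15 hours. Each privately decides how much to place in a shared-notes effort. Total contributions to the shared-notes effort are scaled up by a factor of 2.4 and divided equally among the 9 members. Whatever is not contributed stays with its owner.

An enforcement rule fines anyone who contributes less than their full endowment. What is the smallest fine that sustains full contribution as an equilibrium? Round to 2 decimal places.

11.00 hours

Given the others contribute fully, the best deviation is to contribute 0 (any partial contribution still incurs the fine and gives up units whose private return 0.2667 is below 1).
Deviating from 15 to 0 saves 15 hours but forfeits the deviator's share of the drop in the shared-notes effort: 2.4/9 × 15 = 4.00.
So the deviation gain is 15 − 4.00 = 11.00, and the fine must be at least 11.00 hours to wipe it out.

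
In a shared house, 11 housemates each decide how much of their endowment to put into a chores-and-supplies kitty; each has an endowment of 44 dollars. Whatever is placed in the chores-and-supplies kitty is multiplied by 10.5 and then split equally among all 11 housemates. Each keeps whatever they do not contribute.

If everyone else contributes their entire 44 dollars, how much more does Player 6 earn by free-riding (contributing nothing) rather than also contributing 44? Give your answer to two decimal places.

Switching from a contribution of 44 to 0 lets Player 6 keep an extra 44 dollars, but lowers the chores-and-supplies kitty by 44, which costs Player 6 their own share of that drop: 10.5/11 × 44 = 42.00.
Net gain = 44 − 42.00 = 2.00. The private return per contributed unit (0.9545) is below 1, so free-riding is indeed the best response regardless of what the others do.

2.00 dollars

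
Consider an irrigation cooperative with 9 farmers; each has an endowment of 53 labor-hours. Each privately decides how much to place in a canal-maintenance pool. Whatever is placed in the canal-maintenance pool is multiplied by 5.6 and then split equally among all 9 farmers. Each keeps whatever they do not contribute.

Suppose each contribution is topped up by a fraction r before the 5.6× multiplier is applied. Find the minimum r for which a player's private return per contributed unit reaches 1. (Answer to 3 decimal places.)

0.607

With matching at rate r, one contributed unit becomes (1 + r) in the canal-maintenance pool and returns 5.6 × (1 + r) / 9 to the contributor.
Setting this equal to 1: 1 + r = 9/5.6 = 1.6071.
So the minimum matching rate is r = 1.6071 − 1 = 0.607.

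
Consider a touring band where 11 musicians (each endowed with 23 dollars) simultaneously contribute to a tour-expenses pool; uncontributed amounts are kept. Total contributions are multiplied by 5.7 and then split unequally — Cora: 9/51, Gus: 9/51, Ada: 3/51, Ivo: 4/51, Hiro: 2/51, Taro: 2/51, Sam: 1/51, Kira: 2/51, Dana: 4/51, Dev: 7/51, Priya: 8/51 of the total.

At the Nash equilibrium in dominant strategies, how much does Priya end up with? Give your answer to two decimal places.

64.13 dollars

Each unit j contributes comes back to j as 5.7 × (j's share), so j prefers to contribute only if that share exceeds 1/5.7 = 0.1754; otherwise keeping the unit dominates.
Cora and Gus are above the threshold, contributing 23 each; the remaining 9 contribute 0. Total contributed: 46.
Priya keeps 23 and receives 5.7 × 46 × 8/51 = 41.13 from the tour-expenses pool, for a payoff of 64.13.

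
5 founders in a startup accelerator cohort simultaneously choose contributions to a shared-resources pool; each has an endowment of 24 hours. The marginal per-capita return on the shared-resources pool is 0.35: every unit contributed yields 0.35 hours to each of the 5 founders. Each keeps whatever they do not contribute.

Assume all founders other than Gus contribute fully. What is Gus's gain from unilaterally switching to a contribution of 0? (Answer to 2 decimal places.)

Switching from a contribution of 24 to 0 lets Gus keep an extra 24 hours, but lowers the shared-resources pool by 24, which costs Gus their own share of that drop: 0.35 × 24 = 8.40.
Net gain = 24 − 8.40 = 15.60. The private return per contributed unit (0.35) is below 1, so free-riding is indeed the best response regardless of what the others do.

15.60 hours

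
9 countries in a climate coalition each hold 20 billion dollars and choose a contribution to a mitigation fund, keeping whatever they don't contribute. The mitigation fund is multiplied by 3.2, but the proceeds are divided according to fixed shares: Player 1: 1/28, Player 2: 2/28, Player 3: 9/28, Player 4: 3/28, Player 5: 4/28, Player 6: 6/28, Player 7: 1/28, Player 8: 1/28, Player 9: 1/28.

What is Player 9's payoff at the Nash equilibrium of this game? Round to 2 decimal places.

22.29 billion dollars

Player j's private return per contributed unit is 3.2 × (j's share). Contributing is weakly dominant for j when that share is at least 1/3.2 = 0.3125, and contributing 0 is dominant otherwise.
Player 3 alone (share 9/28) is above the threshold, contributing 20; the remaining 8 contribute 0. Total contributed: 20.
Player 9 keeps 20 and receives 3.2 × 20 × 1/28 = 2.29 from the mitigation fund, for a payoff of 22.29.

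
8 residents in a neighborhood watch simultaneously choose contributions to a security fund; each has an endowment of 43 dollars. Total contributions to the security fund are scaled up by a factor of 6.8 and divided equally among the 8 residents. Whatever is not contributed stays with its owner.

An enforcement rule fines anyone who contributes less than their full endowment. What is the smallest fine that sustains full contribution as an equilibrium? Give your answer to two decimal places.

6.45 dollars

Given the others contribute fully, the best deviation is to contribute 0 (any partial contribution still incurs the fine and gives up units whose private return 0.8500 is below 1).
Deviating from 43 to 0 saves 43 dollars but forfeits the deviator's share of the drop in the security fund: 6.8/8 × 43 = 36.55.
So the deviation gain is 43 − 36.55 = 6.45, and the fine must be at least 6.45 dollars to wipe it out.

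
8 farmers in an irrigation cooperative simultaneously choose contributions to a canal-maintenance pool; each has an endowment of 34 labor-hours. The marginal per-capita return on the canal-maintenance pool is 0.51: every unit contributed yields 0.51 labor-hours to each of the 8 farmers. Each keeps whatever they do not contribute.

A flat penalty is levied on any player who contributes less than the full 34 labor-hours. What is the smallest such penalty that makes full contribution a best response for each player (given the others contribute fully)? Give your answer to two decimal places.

16.66 labor-hours

Given the others contribute fully, the best deviation is to contribute 0 (any partial contribution still incurs the fine and gives up units whose private return 0.51 is below 1).
Deviating from 34 to 0 saves 34 labor-hours but forfeits the deviator's share of the drop in the canal-maintenance pool: 0.51 × 34 = 17.34.
So the deviation gain is 34 − 17.34 = 16.66, and the fine must be at least 16.66 labor-hours to wipe it out.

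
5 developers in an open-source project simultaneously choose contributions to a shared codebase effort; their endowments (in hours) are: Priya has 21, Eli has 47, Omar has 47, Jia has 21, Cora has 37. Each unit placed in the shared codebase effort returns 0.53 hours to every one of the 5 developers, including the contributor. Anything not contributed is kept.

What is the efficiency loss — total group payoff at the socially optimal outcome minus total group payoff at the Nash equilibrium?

285.45 hours

The private return per contributed unit is 0.53 < 1 for everyone, so the Nash equilibrium is zero contribution and the group total is Σ E_j = 21 + 47 + 47 + 21 + 37 = 173.
Each contributed unit returns 2.650 to the group, so the social optimum is full contribution by everyone: group total = 2.650 × 173 = 458.45.
Efficiency loss = (2.650 − 1) × 173 = 285.45.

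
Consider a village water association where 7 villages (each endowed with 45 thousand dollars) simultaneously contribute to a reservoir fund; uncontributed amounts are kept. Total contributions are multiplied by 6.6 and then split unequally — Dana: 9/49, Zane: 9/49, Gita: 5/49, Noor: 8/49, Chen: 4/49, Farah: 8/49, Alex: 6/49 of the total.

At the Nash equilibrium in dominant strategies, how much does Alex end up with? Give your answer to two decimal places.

Each unit j contributes comes back to j as 6.6 × (j's share), so j prefers to contribute only if that share exceeds 1/6.6 = 0.1515; otherwise keeping the unit dominates.
The shares above 0.1515 belong to Dana, Zane, Noor and Farah, contributing 45 each; the remaining 3 contribute 0. Total contributed: 180.
Alex keeps 45 and receives 6.6 × 180 × 6/49 = 145.47 from the reservoir fund, for a payoff of 190.47.

190.47 thousand dollars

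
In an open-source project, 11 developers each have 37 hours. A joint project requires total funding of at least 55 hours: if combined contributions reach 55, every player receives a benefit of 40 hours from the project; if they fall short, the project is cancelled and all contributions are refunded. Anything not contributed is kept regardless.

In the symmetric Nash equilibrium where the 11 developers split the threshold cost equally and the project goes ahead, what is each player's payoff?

72 hours

Equal share of the threshold: 55/11 = 5.
At this profile no one gains by cutting their contribution: any cut drops the total below 55, the project is cancelled, contributions are refunded, and the deviator ends with 37, which is less than 37 − 5 + 40 = 72. Contributing more than 5 just wastes the excess. So contributing exactly 5 is a best response.
Each player's payoff: 37 − 5 + 40 = 72.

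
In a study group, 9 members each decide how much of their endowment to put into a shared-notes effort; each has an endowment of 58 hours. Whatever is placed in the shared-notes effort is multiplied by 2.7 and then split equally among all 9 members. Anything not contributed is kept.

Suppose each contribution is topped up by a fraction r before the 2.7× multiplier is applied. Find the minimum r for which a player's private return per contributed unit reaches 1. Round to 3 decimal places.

With matching at rate r, one contributed unit becomes (1 + r) in the shared-notes effort and returns 2.7 × (1 + r) / 9 to the contributor.
Setting this equal to 1: 1 + r = 9/2.7 = 3.3333.
So the minimum matching rate is r = 3.3333 − 1 = 2.333.

2.333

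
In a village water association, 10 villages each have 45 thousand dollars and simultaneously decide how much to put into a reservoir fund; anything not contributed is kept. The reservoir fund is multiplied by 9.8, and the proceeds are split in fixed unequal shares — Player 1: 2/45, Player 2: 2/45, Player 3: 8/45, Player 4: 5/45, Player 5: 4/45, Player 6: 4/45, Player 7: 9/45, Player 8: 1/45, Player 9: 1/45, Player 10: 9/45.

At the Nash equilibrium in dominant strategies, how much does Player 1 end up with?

123.40 thousand dollars

For player j, contributing a unit is worthwhile iff 9.8 × (j's share) ≥ 1, i.e. iff j's share is at least 0.1020.
Player 3, Player 4, Player 7 and Player 10 clear that bar, contributing 45 each; the remaining 6 contribute 0. Total contributed: 180.
Player 1 keeps 45 and receives 9.8 × 180 × 2/45 = 78.40 from the reservoir fund, for a payoff of 123.40.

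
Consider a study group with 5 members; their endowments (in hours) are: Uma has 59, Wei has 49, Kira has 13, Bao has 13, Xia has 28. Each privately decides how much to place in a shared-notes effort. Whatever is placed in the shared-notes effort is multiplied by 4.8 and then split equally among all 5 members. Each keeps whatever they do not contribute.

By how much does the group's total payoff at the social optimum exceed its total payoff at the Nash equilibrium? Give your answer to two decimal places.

615.60 hours

The private return per contributed unit is 4.8/5 = 0.9600 < 1 for every player regardless of endowment, so the Nash equilibrium is zero contribution and the group total is Σ E_j = 59 + 49 + 13 + 13 + 28 = 162.
Each contributed unit returns 4.800 to the group, so the social optimum is full contribution by everyone: group total = 4.800 × 162 = 777.60.
Efficiency loss = (4.800 − 1) × 162 = 615.60.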